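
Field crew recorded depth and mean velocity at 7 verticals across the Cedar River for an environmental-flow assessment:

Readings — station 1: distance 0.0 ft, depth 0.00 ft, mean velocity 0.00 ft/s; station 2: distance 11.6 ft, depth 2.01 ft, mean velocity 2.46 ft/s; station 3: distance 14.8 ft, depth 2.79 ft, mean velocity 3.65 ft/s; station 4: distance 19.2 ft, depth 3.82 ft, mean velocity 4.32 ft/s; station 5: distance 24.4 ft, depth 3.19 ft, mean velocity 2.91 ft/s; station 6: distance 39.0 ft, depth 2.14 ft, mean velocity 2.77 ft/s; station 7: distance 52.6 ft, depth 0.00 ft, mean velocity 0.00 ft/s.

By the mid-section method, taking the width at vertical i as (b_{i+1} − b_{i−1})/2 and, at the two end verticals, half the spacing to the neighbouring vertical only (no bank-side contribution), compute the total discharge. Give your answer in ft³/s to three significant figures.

w_2 = (14.8 − 0.0)/2 = 7.4 ft; q_2 = 2.46 × 2.01 × 7.4 = 36.59 ft³/s
w_3 = (19.2 − 11.6)/2 = 3.8 ft; q_3 = 3.65 × 2.79 × 3.8 = 38.70 ft³/s
w_4 = (24.4 − 14.8)/2 = 4.8 ft; q_4 = 4.32 × 3.82 × 4.8 = 79.21 ft³/s
w_5 = (39.0 − 19.2)/2 = 9.9 ft; q_5 = 2.91 × 3.19 × 9.9 = 91.90 ft³/s
w_6 = (52.6 − 24.4)/2 = 14.1 ft; q_6 = 2.77 × 2.14 × 14.1 = 83.58 ft³/s
Stations 1, 7 contribute zero (depth or velocity is 0).
Q = Σ qᵢ = 330.0 ft³/s

330 ft³/s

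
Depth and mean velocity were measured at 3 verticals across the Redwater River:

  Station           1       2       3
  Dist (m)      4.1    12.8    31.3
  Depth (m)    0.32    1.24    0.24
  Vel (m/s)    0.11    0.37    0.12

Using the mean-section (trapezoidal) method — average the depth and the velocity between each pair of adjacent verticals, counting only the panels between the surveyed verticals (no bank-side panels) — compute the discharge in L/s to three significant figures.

4980 L/s

Panel 1-2: Δb = 8.7 m, d̄ = (0.32+1.24)/2 = 0.78, v̄ = (0.11+0.37)/2 = 0.24 → q = 8.7×0.78×0.24 = 1.629 m³/s
Panel 2-3: Δb = 18.5 m, d̄ = (1.24+0.24)/2 = 0.74, v̄ = (0.37+0.12)/2 = 0.245 → q = 18.5×0.74×0.245 = 3.354 m³/s
Q = Σ q = 4.983 m³/s
= 4.983 × 1000 = 4983 L/s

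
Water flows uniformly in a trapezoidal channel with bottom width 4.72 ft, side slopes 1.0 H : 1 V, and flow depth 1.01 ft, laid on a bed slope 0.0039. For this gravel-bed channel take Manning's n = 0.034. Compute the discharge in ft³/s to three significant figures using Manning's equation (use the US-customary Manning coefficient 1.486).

13.2 ft³/s

A = (b + z·y)·y = (4.72 + 1.0×1.01)×1.01 = 5.787 ft²
P = b + 2y√(1+z²) = 4.72 + 2×1.01×√(1+1.0²) = 7.577 ft
R = A/P = 5.787/7.577 = 0.7638 ft
Q = (1.486/n)·A·R^(2/3)·S^(1/2) = (1.486/0.034) × 5.787 × 0.7638^(2/3) × 0.0039^(1/2) = 13.20 ft³/s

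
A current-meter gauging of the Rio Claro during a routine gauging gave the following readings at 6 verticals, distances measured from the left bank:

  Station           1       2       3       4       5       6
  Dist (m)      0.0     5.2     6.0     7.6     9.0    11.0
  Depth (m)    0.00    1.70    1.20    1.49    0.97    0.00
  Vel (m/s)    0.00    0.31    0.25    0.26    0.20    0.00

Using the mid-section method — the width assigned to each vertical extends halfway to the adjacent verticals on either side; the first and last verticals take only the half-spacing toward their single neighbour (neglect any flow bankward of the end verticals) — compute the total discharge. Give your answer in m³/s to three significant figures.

2.85 m³/s

w_2 = (6.0 − 0.0)/2 = 3 m; q_2 = 0.31 × 1.70 × 3 = 1.581 m³/s
w_3 = (7.6 − 5.2)/2 = 1.2 m; q_3 = 0.25 × 1.20 × 1.2 = 0.3600 m³/s
w_4 = (9.0 − 6.0)/2 = 1.5 m; q_4 = 0.26 × 1.49 × 1.5 = 0.5811 m³/s
w_5 = (11.0 − 7.6)/2 = 1.7 m; q_5 = 0.20 × 0.97 × 1.7 = 0.3298 m³/s
Stations 1, 6 contribute zero (depth or velocity is 0).
Q = Σ qᵢ = 2.852 m³/s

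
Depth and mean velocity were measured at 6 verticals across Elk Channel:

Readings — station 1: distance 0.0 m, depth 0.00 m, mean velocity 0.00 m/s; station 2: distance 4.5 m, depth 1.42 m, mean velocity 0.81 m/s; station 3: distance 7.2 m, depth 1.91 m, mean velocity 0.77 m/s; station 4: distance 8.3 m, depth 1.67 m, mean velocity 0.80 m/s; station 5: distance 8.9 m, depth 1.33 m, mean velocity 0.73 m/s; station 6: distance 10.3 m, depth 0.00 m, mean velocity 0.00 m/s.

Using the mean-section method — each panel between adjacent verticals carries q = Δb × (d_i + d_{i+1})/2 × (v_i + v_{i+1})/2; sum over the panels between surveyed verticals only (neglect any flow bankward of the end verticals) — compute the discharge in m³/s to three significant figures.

Panel 1-2: Δb = 4.5 m, d̄ = (0.00+1.42)/2 = 0.71, v̄ = (0.00+0.81)/2 = 0.405 → q = 4.5×0.71×0.405 = 1.294 m³/s
Panel 2-3: Δb = 2.7 m, d̄ = (1.42+1.91)/2 = 1.665, v̄ = (0.81+0.77)/2 = 0.79 → q = 2.7×1.665×0.79 = 3.551 m³/s
Panel 3-4: Δb = 1.1 m, d̄ = (1.91+1.67)/2 = 1.79, v̄ = (0.77+0.80)/2 = 0.785 → q = 1.1×1.79×0.785 = 1.546 m³/s
Panel 4-5: Δb = 0.6 m, d̄ = (1.67+1.33)/2 = 1.5, v̄ = (0.80+0.73)/2 = 0.765 → q = 0.6×1.5×0.765 = 0.6885 m³/s
Panel 5-6: Δb = 1.4 m, d̄ = (1.33+0.00)/2 = 0.665, v̄ = (0.73+0.00)/2 = 0.365 → q = 1.4×0.665×0.365 = 0.3398 m³/s
Q = Σ q = 7.419 m³/s

7.42 m³/s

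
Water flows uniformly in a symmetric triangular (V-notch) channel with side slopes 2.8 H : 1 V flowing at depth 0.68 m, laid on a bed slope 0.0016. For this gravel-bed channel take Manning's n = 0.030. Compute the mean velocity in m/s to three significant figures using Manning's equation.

A = z·y² = 2.8×0.68² = 1.295 m²
P = 2y√(1+z²) = 2×0.68×√(1+2.8²) = 4.044 m
R = A/P = 1.295/4.044 = 0.3202 m
Q = (1/n)·A·R^(2/3)·S^(1/2) = (1/0.030) × 1.295 × 0.3202^(2/3) × 0.0016^(1/2) = 0.8080 m³/s
V = Q/A = 0.8080/1.295 = 0.6240 m/s

0.624 m/s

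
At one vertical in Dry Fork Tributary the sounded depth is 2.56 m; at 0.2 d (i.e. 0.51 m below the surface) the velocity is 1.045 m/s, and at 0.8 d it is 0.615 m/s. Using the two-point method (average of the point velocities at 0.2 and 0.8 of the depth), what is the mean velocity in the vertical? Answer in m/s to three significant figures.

v̄ = (1.045 + 0.615) / 2 = 0.8300 m/s

0.830 m/s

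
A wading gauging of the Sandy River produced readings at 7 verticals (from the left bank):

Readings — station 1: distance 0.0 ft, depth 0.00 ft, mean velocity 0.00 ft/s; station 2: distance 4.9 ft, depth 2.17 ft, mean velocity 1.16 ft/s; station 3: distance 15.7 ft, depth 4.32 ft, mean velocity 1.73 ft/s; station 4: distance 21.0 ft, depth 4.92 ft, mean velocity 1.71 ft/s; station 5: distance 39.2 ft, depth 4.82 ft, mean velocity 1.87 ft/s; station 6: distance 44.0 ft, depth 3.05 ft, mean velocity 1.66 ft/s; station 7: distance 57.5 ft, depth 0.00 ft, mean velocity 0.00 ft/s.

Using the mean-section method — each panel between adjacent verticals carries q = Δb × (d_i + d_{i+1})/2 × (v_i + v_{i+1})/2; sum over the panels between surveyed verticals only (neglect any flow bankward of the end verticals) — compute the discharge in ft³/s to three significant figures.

305 ft³/s

Panel 1-2: Δb = 4.9 ft, d̄ = (0.00+2.17)/2 = 1.085, v̄ = (0.00+1.16)/2 = 0.58 → q = 4.9×1.085×0.58 = 3.084 ft³/s
Panel 2-3: Δb = 10.8 ft, d̄ = (2.17+4.32)/2 = 3.245, v̄ = (1.16+1.73)/2 = 1.445 → q = 10.8×3.245×1.445 = 50.64 ft³/s
Panel 3-4: Δb = 5.3 ft, d̄ = (4.32+4.92)/2 = 4.62, v̄ = (1.73+1.71)/2 = 1.72 → q = 5.3×4.62×1.72 = 42.12 ft³/s
Panel 4-5: Δb = 18.2 ft, d̄ = (4.92+4.82)/2 = 4.87, v̄ = (1.71+1.87)/2 = 1.79 → q = 18.2×4.87×1.79 = 158.7 ft³/s
Panel 5-6: Δb = 4.8 ft, d̄ = (4.82+3.05)/2 = 3.935, v̄ = (1.87+1.66)/2 = 1.765 → q = 4.8×3.935×1.765 = 33.34 ft³/s
Panel 6-7: Δb = 13.5 ft, d̄ = (3.05+0.00)/2 = 1.525, v̄ = (1.66+0.00)/2 = 0.83 → q = 13.5×1.525×0.83 = 17.09 ft³/s
Q = Σ q = 304.9 ft³/s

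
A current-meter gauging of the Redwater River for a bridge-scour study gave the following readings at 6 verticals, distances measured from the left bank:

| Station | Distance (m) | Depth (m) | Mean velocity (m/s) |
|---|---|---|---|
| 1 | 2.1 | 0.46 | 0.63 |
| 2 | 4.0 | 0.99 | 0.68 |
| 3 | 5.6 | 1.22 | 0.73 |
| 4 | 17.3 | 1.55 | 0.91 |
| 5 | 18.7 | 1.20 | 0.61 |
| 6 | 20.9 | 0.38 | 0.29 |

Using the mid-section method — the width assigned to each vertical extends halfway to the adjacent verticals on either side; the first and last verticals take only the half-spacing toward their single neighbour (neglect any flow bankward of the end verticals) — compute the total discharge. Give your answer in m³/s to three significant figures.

w_1 = (4.0 − 2.1)/2 = 0.95 m; q_1 = 0.63 × 0.46 × 0.95 = 0.2753 m³/s
w_2 = (5.6 − 2.1)/2 = 1.75 m; q_2 = 0.68 × 0.99 × 1.75 = 1.178 m³/s
w_3 = (17.3 − 4.0)/2 = 6.65 m; q_3 = 0.73 × 1.22 × 6.65 = 5.922 m³/s
w_4 = (18.7 − 5.6)/2 = 6.55 m; q_4 = 0.91 × 1.55 × 6.55 = 9.239 m³/s
w_5 = (20.9 − 17.3)/2 = 1.8 m; q_5 = 0.61 × 1.20 × 1.8 = 1.318 m³/s
w_6 = (20.9 − 18.7)/2 = 1.1 m; q_6 = 0.29 × 0.38 × 1.1 = 0.1212 m³/s
Q = Σ qᵢ = 18.05 m³/s

18.1 m³/s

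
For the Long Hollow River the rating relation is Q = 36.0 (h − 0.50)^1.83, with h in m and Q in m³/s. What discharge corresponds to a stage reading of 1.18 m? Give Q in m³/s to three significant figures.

17.8 m³/s

Q = 36.0 × (1.18 − 0.50)^1.83 = 36.0 × 0.68^1.83 = 17.77 m³/s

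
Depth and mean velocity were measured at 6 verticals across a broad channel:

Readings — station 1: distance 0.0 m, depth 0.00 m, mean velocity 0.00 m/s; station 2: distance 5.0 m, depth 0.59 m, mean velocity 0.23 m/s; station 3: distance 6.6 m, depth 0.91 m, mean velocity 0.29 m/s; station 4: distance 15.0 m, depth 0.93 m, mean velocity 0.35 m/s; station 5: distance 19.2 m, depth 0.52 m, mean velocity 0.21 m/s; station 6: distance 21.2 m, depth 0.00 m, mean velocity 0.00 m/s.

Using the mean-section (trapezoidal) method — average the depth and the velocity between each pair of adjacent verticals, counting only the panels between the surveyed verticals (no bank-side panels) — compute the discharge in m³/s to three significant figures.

Panel 1-2: Δb = 5 m, d̄ = (0.00+0.59)/2 = 0.295, v̄ = (0.00+0.23)/2 = 0.115 → q = 5×0.295×0.115 = 0.1696 m³/s
Panel 2-3: Δb = 1.6 m, d̄ = (0.59+0.91)/2 = 0.75, v̄ = (0.23+0.29)/2 = 0.26 → q = 1.6×0.75×0.26 = 0.3120 m³/s
Panel 3-4: Δb = 8.4 m, d̄ = (0.91+0.93)/2 = 0.92, v̄ = (0.29+0.35)/2 = 0.32 → q = 8.4×0.92×0.32 = 2.473 m³/s
Panel 4-5: Δb = 4.2 m, d̄ = (0.93+0.52)/2 = 0.725, v̄ = (0.35+0.21)/2 = 0.28 → q = 4.2×0.725×0.28 = 0.8526 m³/s
Panel 5-6: Δb = 2 m, d̄ = (0.52+0.00)/2 = 0.26, v̄ = (0.21+0.00)/2 = 0.105 → q = 2×0.26×0.105 = 0.05460 m³/s
Q = Σ q = 3.862 m³/s

3.86 m³/s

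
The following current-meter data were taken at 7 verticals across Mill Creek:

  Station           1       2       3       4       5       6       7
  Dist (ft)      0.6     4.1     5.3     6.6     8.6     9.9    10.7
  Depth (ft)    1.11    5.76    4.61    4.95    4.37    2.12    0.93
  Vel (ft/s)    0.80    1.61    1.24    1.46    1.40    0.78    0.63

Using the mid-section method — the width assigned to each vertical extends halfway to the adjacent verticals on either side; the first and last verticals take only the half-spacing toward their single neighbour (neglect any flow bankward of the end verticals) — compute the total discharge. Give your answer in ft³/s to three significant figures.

w_1 = (4.1 − 0.6)/2 = 1.75 ft; q_1 = 0.80 × 1.11 × 1.75 = 1.554 ft³/s
w_2 = (5.3 − 0.6)/2 = 2.35 ft; q_2 = 1.61 × 5.76 × 2.35 = 21.79 ft³/s
w_3 = (6.6 − 4.1)/2 = 1.25 ft; q_3 = 1.24 × 4.61 × 1.25 = 7.146 ft³/s
w_4 = (8.6 − 5.3)/2 = 1.65 ft; q_4 = 1.46 × 4.95 × 1.65 = 11.92 ft³/s
w_5 = (9.9 − 6.6)/2 = 1.65 ft; q_5 = 1.40 × 4.37 × 1.65 = 10.09 ft³/s
w_6 = (10.7 − 8.6)/2 = 1.05 ft; q_6 = 0.78 × 2.12 × 1.05 = 1.736 ft³/s
w_7 = (10.7 − 9.9)/2 = 0.4 ft; q_7 = 0.63 × 0.93 × 0.4 = 0.2344 ft³/s
Q = Σ qᵢ = 54.48 ft³/s

54.5 ft³/s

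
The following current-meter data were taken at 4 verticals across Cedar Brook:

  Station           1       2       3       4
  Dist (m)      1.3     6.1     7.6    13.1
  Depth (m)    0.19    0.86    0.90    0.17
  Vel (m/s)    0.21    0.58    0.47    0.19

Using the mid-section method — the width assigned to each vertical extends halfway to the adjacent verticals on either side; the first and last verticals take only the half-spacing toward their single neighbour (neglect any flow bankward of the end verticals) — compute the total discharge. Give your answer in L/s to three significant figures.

3240 L/s

w_1 = (6.1 − 1.3)/2 = 2.4 m; q_1 = 0.21 × 0.19 × 2.4 = 0.09576 m³/s
w_2 = (7.6 − 1.3)/2 = 3.15 m; q_2 = 0.58 × 0.86 × 3.15 = 1.571 m³/s
w_3 = (13.1 − 6.1)/2 = 3.5 m; q_3 = 0.47 × 0.90 × 3.5 = 1.481 m³/s
w_4 = (13.1 − 7.6)/2 = 2.75 m; q_4 = 0.19 × 0.17 × 2.75 = 0.08883 m³/s
Q = Σ qᵢ = 3.236 m³/s
= 3.236 × 1000 = 3236 L/s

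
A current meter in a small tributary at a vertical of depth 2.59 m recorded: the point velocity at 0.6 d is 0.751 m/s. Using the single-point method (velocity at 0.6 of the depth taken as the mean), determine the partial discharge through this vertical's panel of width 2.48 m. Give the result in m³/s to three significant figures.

4.82 m³/s

v̄ = v₀.₆ = 0.751 m/s
q = v̄ × d × w = 0.7510 × 2.59 × 2.48 = 4.824 m³/s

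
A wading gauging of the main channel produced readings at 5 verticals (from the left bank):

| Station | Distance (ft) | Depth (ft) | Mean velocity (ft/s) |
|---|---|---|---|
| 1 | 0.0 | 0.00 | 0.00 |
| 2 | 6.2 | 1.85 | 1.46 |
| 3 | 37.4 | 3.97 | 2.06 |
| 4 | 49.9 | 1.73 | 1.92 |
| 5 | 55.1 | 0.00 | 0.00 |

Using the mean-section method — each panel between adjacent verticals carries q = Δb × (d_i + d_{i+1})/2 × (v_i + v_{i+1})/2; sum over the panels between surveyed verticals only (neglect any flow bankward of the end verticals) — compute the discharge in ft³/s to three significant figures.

Panel 1-2: Δb = 6.2 ft, d̄ = (0.00+1.85)/2 = 0.925, v̄ = (0.00+1.46)/2 = 0.73 → q = 6.2×0.925×0.73 = 4.187 ft³/s
Panel 2-3: Δb = 31.2 ft, d̄ = (1.85+3.97)/2 = 2.91, v̄ = (1.46+2.06)/2 = 1.76 → q = 31.2×2.91×1.76 = 159.8 ft³/s
Panel 3-4: Δb = 12.5 ft, d̄ = (3.97+1.73)/2 = 2.85, v̄ = (2.06+1.92)/2 = 1.99 → q = 12.5×2.85×1.99 = 70.89 ft³/s
Panel 4-5: Δb = 5.2 ft, d̄ = (1.73+0.00)/2 = 0.865, v̄ = (1.92+0.00)/2 = 0.96 → q = 5.2×0.865×0.96 = 4.318 ft³/s
Q = Σ q = 239.2 ft³/s

239 ft³/s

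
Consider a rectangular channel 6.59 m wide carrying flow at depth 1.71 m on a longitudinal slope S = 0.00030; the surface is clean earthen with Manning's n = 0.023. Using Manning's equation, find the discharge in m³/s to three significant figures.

9.18 m³/s

A = b·y = 6.59 × 1.71 = 11.27 m²
P = b + 2y = 6.59 + 2×1.71 = 10.01 m
R = A/P = 11.27/10.01 = 1.126 m
Q = (1/n)·A·R^(2/3)·S^(1/2) = (1/0.023) × 11.27 × 1.126^(2/3) × 0.00030^(1/2) = 9.184 m³/s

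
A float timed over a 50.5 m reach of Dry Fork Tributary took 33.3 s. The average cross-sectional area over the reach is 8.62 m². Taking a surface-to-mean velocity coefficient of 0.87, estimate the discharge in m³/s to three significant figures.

11.4 m³/s

v_surface = L / t̄ = 50.5 / 33.3 = 1.517 m/s
v_mean = 0.87 × 1.517 = 1.319 m/s
Q = A × v_mean = 8.62 × 1.319 = 11.37 m³/s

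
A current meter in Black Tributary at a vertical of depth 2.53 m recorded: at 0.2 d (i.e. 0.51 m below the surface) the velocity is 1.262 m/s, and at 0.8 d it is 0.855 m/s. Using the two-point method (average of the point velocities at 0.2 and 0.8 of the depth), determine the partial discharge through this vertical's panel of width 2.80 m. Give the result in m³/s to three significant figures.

7.50 m³/s

v̄ = (1.262 + 0.855) / 2 = 1.059 m/s
q = v̄ × d × w = 1.059 × 2.53 × 2.80 = 7.498 m³/s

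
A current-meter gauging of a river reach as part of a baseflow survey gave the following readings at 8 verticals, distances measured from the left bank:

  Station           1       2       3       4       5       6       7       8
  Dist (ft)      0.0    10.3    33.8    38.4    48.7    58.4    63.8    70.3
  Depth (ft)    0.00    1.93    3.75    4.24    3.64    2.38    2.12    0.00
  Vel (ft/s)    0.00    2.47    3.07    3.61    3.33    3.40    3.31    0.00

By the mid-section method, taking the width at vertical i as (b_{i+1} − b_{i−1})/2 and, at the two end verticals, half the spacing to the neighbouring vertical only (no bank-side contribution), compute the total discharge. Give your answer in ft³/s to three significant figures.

w_2 = (33.8 − 0.0)/2 = 16.9 ft; q_2 = 2.47 × 1.93 × 16.9 = 80.56 ft³/s
w_3 = (38.4 − 10.3)/2 = 14.05 ft; q_3 = 3.07 × 3.75 × 14.05 = 161.8 ft³/s
w_4 = (48.7 − 33.8)/2 = 7.45 ft; q_4 = 3.61 × 4.24 × 7.45 = 114.0 ft³/s
w_5 = (58.4 − 38.4)/2 = 10 ft; q_5 = 3.33 × 3.64 × 10 = 121.2 ft³/s
w_6 = (63.8 − 48.7)/2 = 7.55 ft; q_6 = 3.40 × 2.38 × 7.55 = 61.09 ft³/s
w_7 = (70.3 − 58.4)/2 = 5.95 ft; q_7 = 3.31 × 2.12 × 5.95 = 41.75 ft³/s
Stations 1, 8 contribute zero (depth or velocity is 0).
Q = Σ qᵢ = 580.4 ft³/s

580 ft³/s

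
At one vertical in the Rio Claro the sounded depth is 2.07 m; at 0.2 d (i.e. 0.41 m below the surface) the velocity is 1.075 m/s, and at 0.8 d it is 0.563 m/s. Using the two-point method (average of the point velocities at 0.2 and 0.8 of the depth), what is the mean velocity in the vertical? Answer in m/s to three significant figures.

0.819 m/s

v̄ = (1.075 + 0.563) / 2 = 0.8190 m/s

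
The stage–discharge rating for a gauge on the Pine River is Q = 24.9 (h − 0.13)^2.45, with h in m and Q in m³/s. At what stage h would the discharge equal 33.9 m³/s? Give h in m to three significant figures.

1.26 m

h − h₀ = (Q/C)^(1/b) = (33.9/24.9)^(1/2.45) = 1.134 m
h = 0.13 + 1.134 = 1.264 m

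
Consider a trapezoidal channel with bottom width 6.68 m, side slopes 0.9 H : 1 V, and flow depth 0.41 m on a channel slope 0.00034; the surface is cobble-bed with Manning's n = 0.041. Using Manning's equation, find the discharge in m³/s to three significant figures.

0.671 m³/s

A = (b + z·y)·y = (6.68 + 0.9×0.41)×0.41 = 2.890 m²
P = b + 2y√(1+z²) = 6.68 + 2×0.41×√(1+0.9²) = 7.783 m
R = A/P = 2.890/7.783 = 0.3713 m
Q = (1/n)·A·R^(2/3)·S^(1/2) = (1/0.041) × 2.890 × 0.3713^(2/3) × 0.00034^(1/2) = 0.6715 m³/s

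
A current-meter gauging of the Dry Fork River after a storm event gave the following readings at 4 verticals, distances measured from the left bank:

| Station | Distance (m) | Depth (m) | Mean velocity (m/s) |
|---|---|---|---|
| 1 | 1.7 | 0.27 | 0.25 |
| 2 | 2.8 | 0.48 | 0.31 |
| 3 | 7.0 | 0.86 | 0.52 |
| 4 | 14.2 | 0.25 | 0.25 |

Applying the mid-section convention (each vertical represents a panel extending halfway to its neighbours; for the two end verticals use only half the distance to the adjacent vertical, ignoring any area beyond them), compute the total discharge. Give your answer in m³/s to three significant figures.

w_1 = (2.8 − 1.7)/2 = 0.55 m; q_1 = 0.25 × 0.27 × 0.55 = 0.03713 m³/s
w_2 = (7.0 − 1.7)/2 = 2.65 m; q_2 = 0.31 × 0.48 × 2.65 = 0.3943 m³/s
w_3 = (14.2 − 2.8)/2 = 5.7 m; q_3 = 0.52 × 0.86 × 5.7 = 2.549 m³/s
w_4 = (14.2 − 7.0)/2 = 3.6 m; q_4 = 0.25 × 0.25 × 3.6 = 0.2250 m³/s
Q = Σ qᵢ = 3.205 m³/s

3.21 m³/s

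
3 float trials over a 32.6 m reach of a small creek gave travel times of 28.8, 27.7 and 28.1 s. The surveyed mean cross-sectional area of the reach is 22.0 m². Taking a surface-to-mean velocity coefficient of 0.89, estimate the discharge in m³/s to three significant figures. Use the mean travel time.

22.6 m³/s

t̄ = (28.8 + 27.7 + 28.1) / 3 = 28.2 s
v_surface = L / t̄ = 32.6 / 28.2 = 1.156 m/s
v_mean = 0.89 × 1.156 = 1.029 m/s
Q = A × v_mean = 22.0 × 1.029 = 22.64 m³/s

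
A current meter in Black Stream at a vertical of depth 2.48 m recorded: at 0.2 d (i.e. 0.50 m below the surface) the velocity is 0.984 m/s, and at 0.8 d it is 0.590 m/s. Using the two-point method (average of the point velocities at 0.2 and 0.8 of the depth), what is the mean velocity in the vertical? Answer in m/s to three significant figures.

0.787 m/s

v̄ = (0.984 + 0.590) / 2 = 0.7870 m/s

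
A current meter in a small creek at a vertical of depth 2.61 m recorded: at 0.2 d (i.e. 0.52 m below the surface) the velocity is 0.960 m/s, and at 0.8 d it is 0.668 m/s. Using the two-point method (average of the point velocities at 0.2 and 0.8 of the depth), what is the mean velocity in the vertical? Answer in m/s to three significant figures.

0.814 m/s

v̄ = (0.960 + 0.668) / 2 = 0.8140 m/s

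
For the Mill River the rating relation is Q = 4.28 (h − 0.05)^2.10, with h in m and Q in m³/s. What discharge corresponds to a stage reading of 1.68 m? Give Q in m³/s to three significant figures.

11.9 m³/s

Q = 4.28 × (1.68 − 0.05)^2.10 = 4.28 × 1.63^2.10 = 11.94 m³/s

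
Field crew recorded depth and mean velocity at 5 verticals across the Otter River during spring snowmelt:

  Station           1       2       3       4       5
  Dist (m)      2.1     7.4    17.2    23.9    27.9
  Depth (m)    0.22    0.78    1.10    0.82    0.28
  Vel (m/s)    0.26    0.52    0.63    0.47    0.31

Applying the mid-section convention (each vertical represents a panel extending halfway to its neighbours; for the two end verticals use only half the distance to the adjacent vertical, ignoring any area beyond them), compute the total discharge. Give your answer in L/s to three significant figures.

w_1 = (7.4 − 2.1)/2 = 2.65 m; q_1 = 0.26 × 0.22 × 2.65 = 0.1516 m³/s
w_2 = (17.2 − 2.1)/2 = 7.55 m; q_2 = 0.52 × 0.78 × 7.55 = 3.062 m³/s
w_3 = (23.9 − 7.4)/2 = 8.25 m; q_3 = 0.63 × 1.10 × 8.25 = 5.717 m³/s
w_4 = (27.9 − 17.2)/2 = 5.35 m; q_4 = 0.47 × 0.82 × 5.35 = 2.062 m³/s
w_5 = (27.9 − 23.9)/2 = 2 m; q_5 = 0.31 × 0.28 × 2 = 0.1736 m³/s
Q = Σ qᵢ = 11.17 m³/s
= 11.17 × 1000 = 11170 L/s

11200 L/s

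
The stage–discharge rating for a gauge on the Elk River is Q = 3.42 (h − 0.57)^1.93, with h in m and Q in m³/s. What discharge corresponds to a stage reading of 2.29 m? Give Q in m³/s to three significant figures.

9.74 m³/s

Q = 3.42 × (2.29 − 0.57)^1.93 = 3.42 × 1.72^1.93 = 9.741 m³/s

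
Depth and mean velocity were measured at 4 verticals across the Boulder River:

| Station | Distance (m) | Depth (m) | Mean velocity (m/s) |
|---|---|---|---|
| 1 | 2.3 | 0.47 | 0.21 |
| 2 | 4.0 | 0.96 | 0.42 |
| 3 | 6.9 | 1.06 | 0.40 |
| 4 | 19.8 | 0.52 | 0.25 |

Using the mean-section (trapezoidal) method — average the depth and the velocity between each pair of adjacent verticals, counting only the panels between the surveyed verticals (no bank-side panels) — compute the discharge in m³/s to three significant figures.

4.90 m³/s

Panel 1-2: Δb = 1.7 m, d̄ = (0.47+0.96)/2 = 0.715, v̄ = (0.21+0.42)/2 = 0.315 → q = 1.7×0.715×0.315 = 0.3829 m³/s
Panel 2-3: Δb = 2.9 m, d̄ = (0.96+1.06)/2 = 1.01, v̄ = (0.42+0.40)/2 = 0.41 → q = 2.9×1.01×0.41 = 1.201 m³/s
Panel 3-4: Δb = 12.9 m, d̄ = (1.06+0.52)/2 = 0.79, v̄ = (0.40+0.25)/2 = 0.325 → q = 12.9×0.79×0.325 = 3.312 m³/s
Q = Σ q = 4.896 m³/s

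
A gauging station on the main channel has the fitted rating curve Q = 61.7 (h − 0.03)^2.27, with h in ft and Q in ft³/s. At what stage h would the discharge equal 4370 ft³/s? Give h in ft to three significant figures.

h − h₀ = (Q/C)^(1/b) = (4370/61.7)^(1/2.27) = 6.532 ft
h = 0.03 + 6.532 = 6.562 ft

6.56 ft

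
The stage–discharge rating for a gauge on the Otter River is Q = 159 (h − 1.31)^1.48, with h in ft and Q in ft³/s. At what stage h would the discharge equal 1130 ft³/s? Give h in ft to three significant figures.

h − h₀ = (Q/C)^(1/b) = (1130/159)^(1/1.48) = 3.762 ft
h = 1.31 + 3.762 = 5.072 ft

5.07 ft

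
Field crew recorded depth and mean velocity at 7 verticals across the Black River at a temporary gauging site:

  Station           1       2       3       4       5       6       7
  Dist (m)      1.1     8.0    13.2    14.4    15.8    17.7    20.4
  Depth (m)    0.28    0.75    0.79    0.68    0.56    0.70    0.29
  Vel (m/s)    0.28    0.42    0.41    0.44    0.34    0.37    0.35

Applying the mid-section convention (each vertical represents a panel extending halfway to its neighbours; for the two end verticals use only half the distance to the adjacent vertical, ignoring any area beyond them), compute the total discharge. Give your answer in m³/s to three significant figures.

4.65 m³/s

w_1 = (8.0 − 1.1)/2 = 3.45 m; q_1 = 0.28 × 0.28 × 3.45 = 0.2705 m³/s
w_2 = (13.2 − 1.1)/2 = 6.05 m; q_2 = 0.42 × 0.75 × 6.05 = 1.906 m³/s
w_3 = (14.4 − 8.0)/2 = 3.2 m; q_3 = 0.41 × 0.79 × 3.2 = 1.036 m³/s
w_4 = (15.8 − 13.2)/2 = 1.3 m; q_4 = 0.44 × 0.68 × 1.3 = 0.3890 m³/s
w_5 = (17.7 − 14.4)/2 = 1.65 m; q_5 = 0.34 × 0.56 × 1.65 = 0.3142 m³/s
w_6 = (20.4 − 15.8)/2 = 2.3 m; q_6 = 0.37 × 0.70 × 2.3 = 0.5957 m³/s
w_7 = (20.4 − 17.7)/2 = 1.35 m; q_7 = 0.35 × 0.29 × 1.35 = 0.1370 m³/s
Q = Σ qᵢ = 4.649 m³/s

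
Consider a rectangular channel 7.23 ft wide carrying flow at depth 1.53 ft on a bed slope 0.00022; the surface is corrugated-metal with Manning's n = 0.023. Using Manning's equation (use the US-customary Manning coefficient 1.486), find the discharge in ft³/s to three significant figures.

11.1 ft³/s

A = b·y = 7.23 × 1.53 = 11.06 ft²
P = b + 2y = 7.23 + 2×1.53 = 10.29 ft
R = A/P = 11.06/10.29 = 1.075 ft
Q = (1.486/n)·A·R^(2/3)·S^(1/2) = (1.486/0.023) × 11.06 × 1.075^(2/3) × 0.00022^(1/2) = 11.12 ft³/s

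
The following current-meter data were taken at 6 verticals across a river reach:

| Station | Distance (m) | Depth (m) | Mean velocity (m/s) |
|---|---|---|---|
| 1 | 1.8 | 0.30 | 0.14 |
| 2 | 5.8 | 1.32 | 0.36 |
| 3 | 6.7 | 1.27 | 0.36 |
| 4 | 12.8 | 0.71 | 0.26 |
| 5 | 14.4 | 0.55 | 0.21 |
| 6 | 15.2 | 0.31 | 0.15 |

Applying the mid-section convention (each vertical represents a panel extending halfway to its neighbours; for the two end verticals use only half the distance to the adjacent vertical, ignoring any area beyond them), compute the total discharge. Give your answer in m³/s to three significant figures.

3.72 m³/s

w_1 = (5.8 − 1.8)/2 = 2 m; q_1 = 0.14 × 0.30 × 2 = 0.08400 m³/s
w_2 = (6.7 − 1.8)/2 = 2.45 m; q_2 = 0.36 × 1.32 × 2.45 = 1.164 m³/s
w_3 = (12.8 − 5.8)/2 = 3.5 m; q_3 = 0.36 × 1.27 × 3.5 = 1.600 m³/s
w_4 = (14.4 − 6.7)/2 = 3.85 m; q_4 = 0.26 × 0.71 × 3.85 = 0.7107 m³/s
w_5 = (15.2 − 12.8)/2 = 1.2 m; q_5 = 0.21 × 0.55 × 1.2 = 0.1386 m³/s
w_6 = (15.2 − 14.4)/2 = 0.4 m; q_6 = 0.15 × 0.31 × 0.4 = 0.01860 m³/s
Q = Σ qᵢ = 3.716 m³/s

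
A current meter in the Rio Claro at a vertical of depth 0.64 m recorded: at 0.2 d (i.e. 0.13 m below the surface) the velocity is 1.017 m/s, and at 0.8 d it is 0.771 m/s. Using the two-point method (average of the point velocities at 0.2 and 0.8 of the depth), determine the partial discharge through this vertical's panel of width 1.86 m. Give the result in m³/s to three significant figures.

v̄ = (1.017 + 0.771) / 2 = 0.8940 m/s
q = v̄ × d × w = 0.8940 × 0.64 × 1.86 = 1.064 m³/s

1.06 m³/s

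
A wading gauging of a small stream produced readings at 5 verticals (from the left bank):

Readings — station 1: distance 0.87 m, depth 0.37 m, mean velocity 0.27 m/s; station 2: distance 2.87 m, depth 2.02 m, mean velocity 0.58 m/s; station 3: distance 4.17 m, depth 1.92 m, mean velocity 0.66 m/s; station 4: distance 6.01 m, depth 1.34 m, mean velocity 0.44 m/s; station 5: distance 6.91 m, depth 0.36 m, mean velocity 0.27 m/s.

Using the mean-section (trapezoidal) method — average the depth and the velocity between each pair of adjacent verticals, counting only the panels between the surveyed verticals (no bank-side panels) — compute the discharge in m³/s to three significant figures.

Panel 1-2: Δb = 2 m, d̄ = (0.37+2.02)/2 = 1.195, v̄ = (0.27+0.58)/2 = 0.425 → q = 2×1.195×0.425 = 1.016 m³/s
Panel 2-3: Δb = 1.3 m, d̄ = (2.02+1.92)/2 = 1.97, v̄ = (0.58+0.66)/2 = 0.62 → q = 1.3×1.97×0.62 = 1.588 m³/s
Panel 3-4: Δb = 1.84 m, d̄ = (1.92+1.34)/2 = 1.63, v̄ = (0.66+0.44)/2 = 0.55 → q = 1.84×1.63×0.55 = 1.650 m³/s
Panel 4-5: Δb = 0.9 m, d̄ = (1.34+0.36)/2 = 0.85, v̄ = (0.44+0.27)/2 = 0.355 → q = 0.9×0.85×0.355 = 0.2716 m³/s
Q = Σ q = 4.525 m³/s

4.52 m³/s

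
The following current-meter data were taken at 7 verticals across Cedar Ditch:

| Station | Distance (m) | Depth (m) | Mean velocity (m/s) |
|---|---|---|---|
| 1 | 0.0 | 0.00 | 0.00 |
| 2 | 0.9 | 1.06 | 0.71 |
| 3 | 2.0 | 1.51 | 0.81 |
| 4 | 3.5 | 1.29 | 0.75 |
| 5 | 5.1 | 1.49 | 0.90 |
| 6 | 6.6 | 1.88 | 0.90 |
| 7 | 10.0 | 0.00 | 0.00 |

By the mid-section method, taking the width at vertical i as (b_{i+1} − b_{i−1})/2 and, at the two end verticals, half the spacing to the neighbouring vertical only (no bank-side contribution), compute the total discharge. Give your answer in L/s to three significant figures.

w_2 = (2.0 − 0.0)/2 = 1 m; q_2 = 0.71 × 1.06 × 1 = 0.7526 m³/s
w_3 = (3.5 − 0.9)/2 = 1.3 m; q_3 = 0.81 × 1.51 × 1.3 = 1.590 m³/s
w_4 = (5.1 − 2.0)/2 = 1.55 m; q_4 = 0.75 × 1.29 × 1.55 = 1.500 m³/s
w_5 = (6.6 − 3.5)/2 = 1.55 m; q_5 = 0.90 × 1.49 × 1.55 = 2.079 m³/s
w_6 = (10.0 − 5.1)/2 = 2.45 m; q_6 = 0.90 × 1.88 × 2.45 = 4.145 m³/s
Stations 1, 7 contribute zero (depth or velocity is 0).
Q = Σ qᵢ = 10.07 m³/s
= 10.07 × 1000 = 10070 L/s

10100 L/s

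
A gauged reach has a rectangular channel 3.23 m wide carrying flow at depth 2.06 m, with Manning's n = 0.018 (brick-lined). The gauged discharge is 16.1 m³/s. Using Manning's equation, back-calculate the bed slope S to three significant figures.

A = b·y = 3.23 × 2.06 = 6.654 m²
P = b + 2y = 3.23 + 2×2.06 = 7.350 m
R = A/P = 6.654/7.350 = 0.9053 m
S = (Q·n / (1·A·R^(2/3)))² = (16.1×0.018 / (1×6.654×0.9358))² = 0.002166

0.00217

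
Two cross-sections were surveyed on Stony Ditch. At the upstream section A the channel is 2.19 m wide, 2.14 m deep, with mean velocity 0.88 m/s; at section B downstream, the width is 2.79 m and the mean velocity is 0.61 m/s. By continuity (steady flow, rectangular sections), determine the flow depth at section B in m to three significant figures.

Q = A₁V₁ = (2.19×2.14) × 0.88 = 4.124 m³/s
d₂ = Q/(b₂ V₂) = 4.124/(2.79×0.61) = 2.423 m

2.42 m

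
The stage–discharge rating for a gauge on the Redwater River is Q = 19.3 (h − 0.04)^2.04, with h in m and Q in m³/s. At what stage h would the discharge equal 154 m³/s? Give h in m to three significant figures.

2.81 m

h − h₀ = (Q/C)^(1/b) = (154/19.3)^(1/2.04) = 2.768 m
h = 0.04 + 2.768 = 2.808 m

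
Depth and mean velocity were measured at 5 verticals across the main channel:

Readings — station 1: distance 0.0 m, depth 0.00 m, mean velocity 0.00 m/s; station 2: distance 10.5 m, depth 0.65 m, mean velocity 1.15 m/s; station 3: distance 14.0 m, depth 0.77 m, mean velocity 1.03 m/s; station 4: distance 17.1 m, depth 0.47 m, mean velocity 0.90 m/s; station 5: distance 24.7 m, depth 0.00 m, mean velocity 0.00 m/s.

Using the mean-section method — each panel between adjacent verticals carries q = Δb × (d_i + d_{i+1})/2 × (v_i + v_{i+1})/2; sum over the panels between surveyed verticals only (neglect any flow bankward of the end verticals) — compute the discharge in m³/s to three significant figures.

7.33 m³/s

Panel 1-2: Δb = 10.5 m, d̄ = (0.00+0.65)/2 = 0.325, v̄ = (0.00+1.15)/2 = 0.575 → q = 10.5×0.325×0.575 = 1.962 m³/s
Panel 2-3: Δb = 3.5 m, d̄ = (0.65+0.77)/2 = 0.71, v̄ = (1.15+1.03)/2 = 1.09 → q = 3.5×0.71×1.09 = 2.709 m³/s
Panel 3-4: Δb = 3.1 m, d̄ = (0.77+0.47)/2 = 0.62, v̄ = (1.03+0.90)/2 = 0.965 → q = 3.1×0.62×0.965 = 1.855 m³/s
Panel 4-5: Δb = 7.6 m, d̄ = (0.47+0.00)/2 = 0.235, v̄ = (0.90+0.00)/2 = 0.45 → q = 7.6×0.235×0.45 = 0.8037 m³/s
Q = Σ q = 7.329 m³/s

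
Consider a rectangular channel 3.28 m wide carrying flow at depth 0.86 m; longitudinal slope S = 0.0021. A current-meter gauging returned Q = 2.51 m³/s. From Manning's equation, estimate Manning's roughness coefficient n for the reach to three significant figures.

0.0352

A = b·y = 3.28 × 0.86 = 2.821 m²
P = b + 2y = 3.28 + 2×0.86 = 5.000 m
R = A/P = 2.821/5.000 = 0.5642 m
n = (1/Q)·A·R^(2/3)·S^(1/2) = (1/2.51) × 2.821 × 0.6828 × 0.04583 = 0.03516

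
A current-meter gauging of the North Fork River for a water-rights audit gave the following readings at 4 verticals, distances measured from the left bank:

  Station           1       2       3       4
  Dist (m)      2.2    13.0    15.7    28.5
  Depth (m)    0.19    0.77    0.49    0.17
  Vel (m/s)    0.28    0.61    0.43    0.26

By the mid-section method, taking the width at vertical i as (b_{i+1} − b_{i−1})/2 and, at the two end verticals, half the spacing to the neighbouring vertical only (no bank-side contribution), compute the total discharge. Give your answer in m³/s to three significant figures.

w_1 = (13.0 − 2.2)/2 = 5.4 m; q_1 = 0.28 × 0.19 × 5.4 = 0.2873 m³/s
w_2 = (15.7 − 2.2)/2 = 6.75 m; q_2 = 0.61 × 0.77 × 6.75 = 3.170 m³/s
w_3 = (28.5 − 13.0)/2 = 7.75 m; q_3 = 0.43 × 0.49 × 7.75 = 1.633 m³/s
w_4 = (28.5 − 15.7)/2 = 6.4 m; q_4 = 0.26 × 0.17 × 6.4 = 0.2829 m³/s
Q = Σ qᵢ = 5.374 m³/s

5.37 m³/s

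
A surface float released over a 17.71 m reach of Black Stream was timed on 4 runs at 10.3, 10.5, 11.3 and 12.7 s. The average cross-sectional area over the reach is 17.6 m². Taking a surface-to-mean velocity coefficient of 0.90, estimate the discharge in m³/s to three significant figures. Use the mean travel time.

t̄ = (10.3 + 10.5 + 11.3 + 12.7) / 4 = 11.2 s
v_surface = L / t̄ = 17.71 / 11.2 = 1.581 m/s
v_mean = 0.90 × 1.581 = 1.423 m/s
Q = A × v_mean = 17.6 × 1.423 = 25.05 m³/s

25.0 m³/s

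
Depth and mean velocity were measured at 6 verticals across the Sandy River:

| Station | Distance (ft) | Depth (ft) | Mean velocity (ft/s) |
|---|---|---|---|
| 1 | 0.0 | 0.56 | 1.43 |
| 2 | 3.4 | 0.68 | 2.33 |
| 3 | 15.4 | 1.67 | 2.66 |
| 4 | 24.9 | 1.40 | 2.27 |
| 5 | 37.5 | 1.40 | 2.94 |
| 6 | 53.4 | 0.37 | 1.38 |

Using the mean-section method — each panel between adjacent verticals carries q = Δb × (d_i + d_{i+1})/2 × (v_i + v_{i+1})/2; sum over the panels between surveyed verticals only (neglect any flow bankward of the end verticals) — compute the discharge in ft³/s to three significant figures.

151 ft³/s

Panel 1-2: Δb = 3.4 ft, d̄ = (0.56+0.68)/2 = 0.62, v̄ = (1.43+2.33)/2 = 1.88 → q = 3.4×0.62×1.88 = 3.963 ft³/s
Panel 2-3: Δb = 12 ft, d̄ = (0.68+1.67)/2 = 1.175, v̄ = (2.33+2.66)/2 = 2.495 → q = 12×1.175×2.495 = 35.18 ft³/s
Panel 3-4: Δb = 9.5 ft, d̄ = (1.67+1.40)/2 = 1.535, v̄ = (2.66+2.27)/2 = 2.465 → q = 9.5×1.535×2.465 = 35.95 ft³/s
Panel 4-5: Δb = 12.6 ft, d̄ = (1.40+1.40)/2 = 1.4, v̄ = (2.27+2.94)/2 = 2.605 → q = 12.6×1.4×2.605 = 45.95 ft³/s
Panel 5-6: Δb = 15.9 ft, d̄ = (1.40+0.37)/2 = 0.885, v̄ = (2.94+1.38)/2 = 2.16 → q = 15.9×0.885×2.16 = 30.39 ft³/s
Q = Σ q = 151.4 ft³/s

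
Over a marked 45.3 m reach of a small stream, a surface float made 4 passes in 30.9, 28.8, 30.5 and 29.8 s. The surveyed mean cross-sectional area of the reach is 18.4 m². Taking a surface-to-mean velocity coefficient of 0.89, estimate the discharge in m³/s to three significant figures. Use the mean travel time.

t̄ = (30.9 + 28.8 + 30.5 + 29.8) / 4 = 30 s
v_surface = L / t̄ = 45.3 / 30 = 1.510 m/s
v_mean = 0.89 × 1.510 = 1.344 m/s
Q = A × v_mean = 18.4 × 1.344 = 24.73 m³/s

24.7 m³/s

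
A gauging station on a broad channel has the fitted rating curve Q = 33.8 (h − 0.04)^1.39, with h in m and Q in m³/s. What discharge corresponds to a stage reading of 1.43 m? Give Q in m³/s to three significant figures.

53.4 m³/s

Q = 33.8 × (1.43 − 0.04)^1.39 = 33.8 × 1.39^1.39 = 53.42 m³/s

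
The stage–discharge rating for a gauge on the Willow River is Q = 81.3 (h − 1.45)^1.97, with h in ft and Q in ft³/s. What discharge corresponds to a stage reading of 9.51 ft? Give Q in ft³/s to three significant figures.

4960 ft³/s

Q = 81.3 × (9.51 − 1.45)^1.97 = 81.3 × 8.06^1.97 = 4961 ft³/s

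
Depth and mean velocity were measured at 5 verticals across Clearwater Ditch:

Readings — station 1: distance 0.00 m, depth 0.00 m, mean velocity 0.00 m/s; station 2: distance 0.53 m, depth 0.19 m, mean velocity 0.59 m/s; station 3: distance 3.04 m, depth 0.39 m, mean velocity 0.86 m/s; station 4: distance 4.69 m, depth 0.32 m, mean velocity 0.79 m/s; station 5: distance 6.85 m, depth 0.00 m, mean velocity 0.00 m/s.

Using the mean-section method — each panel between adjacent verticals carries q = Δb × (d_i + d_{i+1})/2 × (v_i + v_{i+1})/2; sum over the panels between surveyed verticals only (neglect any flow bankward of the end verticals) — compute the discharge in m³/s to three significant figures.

1.16 m³/s

Panel 1-2: Δb = 0.53 m, d̄ = (0.00+0.19)/2 = 0.095, v̄ = (0.00+0.59)/2 = 0.295 → q = 0.53×0.095×0.295 = 0.01485 m³/s
Panel 2-3: Δb = 2.51 m, d̄ = (0.19+0.39)/2 = 0.29, v̄ = (0.59+0.86)/2 = 0.725 → q = 2.51×0.29×0.725 = 0.5277 m³/s
Panel 3-4: Δb = 1.65 m, d̄ = (0.39+0.32)/2 = 0.355, v̄ = (0.86+0.79)/2 = 0.825 → q = 1.65×0.355×0.825 = 0.4832 m³/s
Panel 4-5: Δb = 2.16 m, d̄ = (0.32+0.00)/2 = 0.16, v̄ = (0.79+0.00)/2 = 0.395 → q = 2.16×0.16×0.395 = 0.1365 m³/s
Q = Σ q = 1.162 m³/s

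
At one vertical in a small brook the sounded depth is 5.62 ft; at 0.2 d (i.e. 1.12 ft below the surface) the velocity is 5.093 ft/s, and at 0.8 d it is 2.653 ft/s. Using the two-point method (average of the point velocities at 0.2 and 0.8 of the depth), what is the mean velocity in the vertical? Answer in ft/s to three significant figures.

v̄ = (5.093 + 2.653) / 2 = 3.873 ft/s

3.87 ft/s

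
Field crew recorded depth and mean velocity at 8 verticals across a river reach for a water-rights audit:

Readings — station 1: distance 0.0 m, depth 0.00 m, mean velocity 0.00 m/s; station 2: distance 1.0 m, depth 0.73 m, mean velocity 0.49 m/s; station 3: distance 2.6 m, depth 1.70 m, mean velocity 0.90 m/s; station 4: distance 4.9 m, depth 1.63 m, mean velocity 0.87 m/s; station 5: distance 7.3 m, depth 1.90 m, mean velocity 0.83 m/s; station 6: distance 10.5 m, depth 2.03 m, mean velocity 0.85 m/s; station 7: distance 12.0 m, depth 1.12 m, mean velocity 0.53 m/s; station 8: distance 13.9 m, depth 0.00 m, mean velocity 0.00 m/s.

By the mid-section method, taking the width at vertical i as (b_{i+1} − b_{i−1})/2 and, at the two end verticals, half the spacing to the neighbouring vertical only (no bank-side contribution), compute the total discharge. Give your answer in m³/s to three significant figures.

w_2 = (2.6 − 0.0)/2 = 1.3 m; q_2 = 0.49 × 0.73 × 1.3 = 0.4650 m³/s
w_3 = (4.9 − 1.0)/2 = 1.95 m; q_3 = 0.90 × 1.70 × 1.95 = 2.984 m³/s
w_4 = (7.3 − 2.6)/2 = 2.35 m; q_4 = 0.87 × 1.63 × 2.35 = 3.333 m³/s
w_5 = (10.5 − 4.9)/2 = 2.8 m; q_5 = 0.83 × 1.90 × 2.8 = 4.416 m³/s
w_6 = (12.0 − 7.3)/2 = 2.35 m; q_6 = 0.85 × 2.03 × 2.35 = 4.055 m³/s
w_7 = (13.9 − 10.5)/2 = 1.7 m; q_7 = 0.53 × 1.12 × 1.7 = 1.009 m³/s
Stations 1, 8 contribute zero (depth or velocity is 0).
Q = Σ qᵢ = 16.26 m³/s

16.3 m³/s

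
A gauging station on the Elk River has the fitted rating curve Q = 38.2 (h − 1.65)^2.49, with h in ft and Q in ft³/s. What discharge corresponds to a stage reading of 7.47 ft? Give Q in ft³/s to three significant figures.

3070 ft³/s

Q = 38.2 × (7.47 − 1.65)^2.49 = 38.2 × 5.82^2.49 = 3067 ft³/s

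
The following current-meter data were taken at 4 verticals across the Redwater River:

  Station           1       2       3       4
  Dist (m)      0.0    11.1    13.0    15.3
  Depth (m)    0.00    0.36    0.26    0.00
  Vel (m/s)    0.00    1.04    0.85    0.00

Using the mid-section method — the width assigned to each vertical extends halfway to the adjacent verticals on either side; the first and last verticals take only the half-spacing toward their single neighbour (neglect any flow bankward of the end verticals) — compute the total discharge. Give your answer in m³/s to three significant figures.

w_2 = (13.0 − 0.0)/2 = 6.5 m; q_2 = 1.04 × 0.36 × 6.5 = 2.434 m³/s
w_3 = (15.3 − 11.1)/2 = 2.1 m; q_3 = 0.85 × 0.26 × 2.1 = 0.4641 m³/s
Stations 1, 4 contribute zero (depth or velocity is 0).
Q = Σ qᵢ = 2.898 m³/s

2.90 m³/s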